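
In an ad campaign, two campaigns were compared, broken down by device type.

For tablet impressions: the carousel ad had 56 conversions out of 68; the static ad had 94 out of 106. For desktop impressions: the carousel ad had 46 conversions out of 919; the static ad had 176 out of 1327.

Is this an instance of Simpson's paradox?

Tablet: the carousel ad 56/68 = 82.4%, the static ad 94/106 = 88.7% → the static ad
Desktop: the carousel ad 46/919 = 5.0%, the static ad 176/1327 = 13.3% → the static ad
Overall: the carousel ad 102/987 = 10.3%, the static ad 270/1433 = 18.8% → the static ad
The static ad wins overall and in every device group — no reversal.

No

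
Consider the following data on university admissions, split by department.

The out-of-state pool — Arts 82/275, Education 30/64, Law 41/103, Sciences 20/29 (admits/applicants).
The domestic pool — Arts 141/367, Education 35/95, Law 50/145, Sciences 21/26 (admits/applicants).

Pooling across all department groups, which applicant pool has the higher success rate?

the domestic pool

Arts: the out-of-state pool 82/275 = 29.8%, the domestic pool 141/367 = 38.4% → the domestic pool
Education: the out-of-state pool 30/64 = 46.9%, the domestic pool 35/95 = 36.8% → the out-of-state pool
Law: the out-of-state pool 41/103 = 39.8%, the domestic pool 50/145 = 34.5% → the out-of-state pool
Sciences: the out-of-state pool 20/29 = 69.0%, the domestic pool 21/26 = 80.8% → the domestic pool
Overall: the out-of-state pool 173/471 = 36.7%, the domestic pool 247/633 = 39.0% → the domestic pool
(Neither sweeps every department group, but the domestic pool has the higher pooled rate.)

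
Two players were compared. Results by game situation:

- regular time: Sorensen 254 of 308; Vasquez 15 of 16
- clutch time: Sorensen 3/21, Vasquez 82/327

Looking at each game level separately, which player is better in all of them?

Vasquez

Regular time: Sorensen 254/308 = 82.5%, Vasquez 15/16 = 93.8% → Vasquez
Clutch time: Sorensen 3/21 = 14.3%, Vasquez 82/327 = 25.1% → Vasquez
Vasquez has the higher rate in both groups.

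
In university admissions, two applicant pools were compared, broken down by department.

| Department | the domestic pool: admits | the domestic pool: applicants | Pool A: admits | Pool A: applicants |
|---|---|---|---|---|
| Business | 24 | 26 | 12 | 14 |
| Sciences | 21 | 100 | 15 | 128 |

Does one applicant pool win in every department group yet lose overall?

No

Business: the domestic pool 24/26 = 92.3%, Pool A 12/14 = 85.7% → the domestic pool
Sciences: the domestic pool 21/100 = 21.0%, Pool A 15/128 = 11.7% → the domestic pool
Overall: the domestic pool 45/126 = 35.7%, Pool A 27/142 = 19.0% → the domestic pool
The domestic pool wins overall and in every department group — no reversal.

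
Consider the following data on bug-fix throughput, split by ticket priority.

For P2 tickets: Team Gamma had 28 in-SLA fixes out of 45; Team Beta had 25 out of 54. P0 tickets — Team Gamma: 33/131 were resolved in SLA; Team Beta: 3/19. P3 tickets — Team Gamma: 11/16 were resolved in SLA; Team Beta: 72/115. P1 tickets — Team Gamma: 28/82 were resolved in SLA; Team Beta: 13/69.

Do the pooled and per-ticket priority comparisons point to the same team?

P2: Team Gamma 28/45 = 62.2%, Team Beta 25/54 = 46.3% → Team Gamma
P0: Team Gamma 33/131 = 25.2%, Team Beta 3/19 = 15.8% → Team Gamma
P3: Team Gamma 11/16 = 68.8%, Team Beta 72/115 = 62.6% → Team Gamma
P1: Team Gamma 28/82 = 34.1%, Team Beta 13/69 = 18.8% → Team Gamma
Overall: Team Gamma 100/274 = 36.5%, Team Beta 113/257 = 44.0% → Team Beta
Team Gamma wins each ticket group but Team Beta wins overall — the comparison reverses. Team Gamma's tickets skew toward P0, which has a lower base rate.

No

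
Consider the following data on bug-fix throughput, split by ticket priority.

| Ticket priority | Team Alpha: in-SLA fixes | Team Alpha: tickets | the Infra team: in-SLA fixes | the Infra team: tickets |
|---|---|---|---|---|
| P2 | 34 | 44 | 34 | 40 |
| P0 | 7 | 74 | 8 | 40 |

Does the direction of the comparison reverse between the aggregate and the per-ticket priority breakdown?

No

P2: Team Alpha 34/44 = 77.3%, the Infra team 34/40 = 85.0% → the Infra team
P0: Team Alpha 7/74 = 9.5%, the Infra team 8/40 = 20.0% → the Infra team
Overall: Team Alpha 41/118 = 34.7%, the Infra team 42/80 = 52.5% → the Infra team
The Infra team wins overall and in every ticket group — no reversal.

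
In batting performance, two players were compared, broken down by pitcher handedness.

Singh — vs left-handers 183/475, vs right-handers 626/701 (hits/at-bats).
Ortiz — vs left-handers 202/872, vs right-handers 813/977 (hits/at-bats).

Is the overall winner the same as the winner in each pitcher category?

Vs left-handers: Singh 183/475 = 38.5%, Ortiz 202/872 = 23.2% → Singh
Vs right-handers: Singh 626/701 = 89.3%, Ortiz 813/977 = 83.2% → Singh
Overall: Singh 809/1176 = 68.8%, Ortiz 1015/1849 = 54.9% → Singh
Singh wins overall and in every pitcher group — no reversal.

Yes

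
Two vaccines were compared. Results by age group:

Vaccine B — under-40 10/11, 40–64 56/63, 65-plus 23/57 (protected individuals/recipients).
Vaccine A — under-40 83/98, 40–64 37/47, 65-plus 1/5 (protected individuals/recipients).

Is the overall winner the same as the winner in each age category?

No

Under-40: Vaccine B 10/11 = 90.9%, Vaccine A 83/98 = 84.7% → Vaccine B
40–64: Vaccine B 56/63 = 88.9%, Vaccine A 37/47 = 78.7% → Vaccine B
65-plus: Vaccine B 23/57 = 40.4%, Vaccine A 1/5 = 20.0% → Vaccine B
Overall: Vaccine B 89/131 = 67.9%, Vaccine A 121/150 = 80.7% → Vaccine A
Vaccine B wins each age group but Vaccine A wins overall — the comparison reverses. Vaccine B's recipients skew toward 65-plus, which has a lower base rate.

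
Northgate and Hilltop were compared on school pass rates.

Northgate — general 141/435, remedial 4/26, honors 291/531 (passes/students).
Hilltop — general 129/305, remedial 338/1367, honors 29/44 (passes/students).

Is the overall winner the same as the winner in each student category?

General: Northgate 141/435 = 32.4%, Hilltop 129/305 = 42.3% → Hilltop
Remedial: Northgate 4/26 = 15.4%, Hilltop 338/1367 = 24.7% → Hilltop
Honors: Northgate 291/531 = 54.8%, Hilltop 29/44 = 65.9% → Hilltop
Overall: Northgate 436/992 = 44.0%, Hilltop 496/1716 = 28.9% → Northgate
Hilltop wins each student group but Northgate wins overall — the comparison reverses. Hilltop's students skew toward remedial, which has a lower base rate.

No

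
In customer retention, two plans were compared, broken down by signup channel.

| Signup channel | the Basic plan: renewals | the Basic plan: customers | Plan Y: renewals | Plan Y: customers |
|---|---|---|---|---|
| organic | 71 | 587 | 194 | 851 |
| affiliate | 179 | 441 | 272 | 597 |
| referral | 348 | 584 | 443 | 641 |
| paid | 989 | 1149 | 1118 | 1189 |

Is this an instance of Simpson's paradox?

No

Organic: the Basic plan 71/587 = 12.1%, Plan Y 194/851 = 22.8% → Plan Y
Affiliate: the Basic plan 179/441 = 40.6%, Plan Y 272/597 = 45.6% → Plan Y
Referral: the Basic plan 348/584 = 59.6%, Plan Y 443/641 = 69.1% → Plan Y
Paid: the Basic plan 989/1149 = 86.1%, Plan Y 1118/1189 = 94.0% → Plan Y
Overall: the Basic plan 1587/2761 = 57.5%, Plan Y 2027/3278 = 61.8% → Plan Y
Plan Y wins overall and in every signup group — no reversal.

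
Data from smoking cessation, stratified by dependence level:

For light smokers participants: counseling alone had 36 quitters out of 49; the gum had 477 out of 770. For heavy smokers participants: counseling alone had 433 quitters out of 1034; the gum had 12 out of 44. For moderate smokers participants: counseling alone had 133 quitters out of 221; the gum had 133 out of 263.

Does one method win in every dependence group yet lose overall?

Yes

Light smokers: counseling alone 36/49 = 73.5%, the gum 477/770 = 61.9% → counseling alone
Heavy smokers: counseling alone 433/1034 = 41.9%, the gum 12/44 = 27.3% → counseling alone
Moderate smokers: counseling alone 133/221 = 60.2%, the gum 133/263 = 50.6% → counseling alone
Overall: counseling alone 602/1304 = 46.2%, the gum 622/1077 = 57.8% → the gum
Counseling alone wins each dependence group but the gum wins overall — the comparison reverses. Counseling alone's participants skew toward heavy smokers, which has a lower base rate.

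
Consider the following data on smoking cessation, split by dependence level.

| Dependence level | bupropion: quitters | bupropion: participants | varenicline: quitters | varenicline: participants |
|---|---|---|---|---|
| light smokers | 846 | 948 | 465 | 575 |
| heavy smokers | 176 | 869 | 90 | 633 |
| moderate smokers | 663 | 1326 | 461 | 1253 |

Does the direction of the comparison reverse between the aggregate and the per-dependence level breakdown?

No

Light smokers: bupropion 846/948 = 89.2%, varenicline 465/575 = 80.9% → bupropion
Heavy smokers: bupropion 176/869 = 20.3%, varenicline 90/633 = 14.2% → bupropion
Moderate smokers: bupropion 663/1326 = 50.0%, varenicline 461/1253 = 36.8% → bupropion
Overall: bupropion 1685/3143 = 53.6%, varenicline 1016/2461 = 41.3% → bupropion
Bupropion wins overall and in every dependence group — no reversal.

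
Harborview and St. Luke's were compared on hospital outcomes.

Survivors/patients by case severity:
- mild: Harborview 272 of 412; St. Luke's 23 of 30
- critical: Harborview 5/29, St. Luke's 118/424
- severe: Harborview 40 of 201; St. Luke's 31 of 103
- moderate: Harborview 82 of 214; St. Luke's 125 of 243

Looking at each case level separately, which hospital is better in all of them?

Mild: Harborview 272/412 = 66.0%, St. Luke's 23/30 = 76.7% → St. Luke's
Critical: Harborview 5/29 = 17.2%, St. Luke's 118/424 = 27.8% → St. Luke's
Severe: Harborview 40/201 = 19.9%, St. Luke's 31/103 = 30.1% → St. Luke's
Moderate: Harborview 82/214 = 38.3%, St. Luke's 125/243 = 51.4% → St. Luke's
St. Luke's has the higher rate in all 4 groups.

St. Luke's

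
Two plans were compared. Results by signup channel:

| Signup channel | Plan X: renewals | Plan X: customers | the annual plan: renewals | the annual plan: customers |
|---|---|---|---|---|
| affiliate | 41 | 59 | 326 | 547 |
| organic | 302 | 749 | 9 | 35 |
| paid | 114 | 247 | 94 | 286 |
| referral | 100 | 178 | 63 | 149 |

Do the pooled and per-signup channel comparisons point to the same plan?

No

Affiliate: Plan X 41/59 = 69.5%, the annual plan 326/547 = 59.6% → Plan X
Organic: Plan X 302/749 = 40.3%, the annual plan 9/35 = 25.7% → Plan X
Paid: Plan X 114/247 = 46.2%, the annual plan 94/286 = 32.9% → Plan X
Referral: Plan X 100/178 = 56.2%, the annual plan 63/149 = 42.3% → Plan X
Overall: Plan X 557/1233 = 45.2%, the annual plan 492/1017 = 48.4% → the annual plan
Plan X wins each signup group but the annual plan wins overall — the comparison reverses. Plan X's customers skew toward organic, which has a lower base rate.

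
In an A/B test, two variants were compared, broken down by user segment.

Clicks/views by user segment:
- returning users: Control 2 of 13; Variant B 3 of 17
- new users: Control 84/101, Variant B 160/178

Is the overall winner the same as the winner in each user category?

Yes

Returning users: Control 2/13 = 15.4%, Variant B 3/17 = 17.6% → Variant B
New users: Control 84/101 = 83.2%, Variant B 160/178 = 89.9% → Variant B
Overall: Control 86/114 = 75.4%, Variant B 163/195 = 83.6% → Variant B
Variant B wins overall and in every user group — no reversal.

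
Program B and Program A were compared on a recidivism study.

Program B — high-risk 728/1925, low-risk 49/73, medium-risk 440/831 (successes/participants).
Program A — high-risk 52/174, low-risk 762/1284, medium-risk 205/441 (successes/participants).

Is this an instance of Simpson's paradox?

Yes

High-risk: Program B 728/1925 = 37.8%, Program A 52/174 = 29.9% → Program B
Low-risk: Program B 49/73 = 67.1%, Program A 762/1284 = 59.3% → Program B
Medium-risk: Program B 440/831 = 52.9%, Program A 205/441 = 46.5% → Program B
Overall: Program B 1217/2829 = 43.0%, Program A 1019/1899 = 53.7% → Program A
Program B wins each risk group but Program A wins overall — the comparison reverses. Program B's participants skew toward high-risk, which has a lower base rate.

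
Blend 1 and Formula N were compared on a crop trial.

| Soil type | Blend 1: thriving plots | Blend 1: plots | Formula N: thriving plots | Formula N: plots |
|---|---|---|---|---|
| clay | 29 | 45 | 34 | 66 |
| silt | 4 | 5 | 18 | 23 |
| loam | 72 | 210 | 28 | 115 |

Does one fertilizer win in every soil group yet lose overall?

No

Clay: Blend 1 29/45 = 64.4%, Formula N 34/66 = 51.5% → Blend 1
Silt: Blend 1 4/5 = 80.0%, Formula N 18/23 = 78.3% → Blend 1
Loam: Blend 1 72/210 = 34.3%, Formula N 28/115 = 24.3% → Blend 1
Overall: Blend 1 105/260 = 40.4%, Formula N 80/204 = 39.2% → Blend 1
Blend 1 wins overall and in every soil group — no reversal.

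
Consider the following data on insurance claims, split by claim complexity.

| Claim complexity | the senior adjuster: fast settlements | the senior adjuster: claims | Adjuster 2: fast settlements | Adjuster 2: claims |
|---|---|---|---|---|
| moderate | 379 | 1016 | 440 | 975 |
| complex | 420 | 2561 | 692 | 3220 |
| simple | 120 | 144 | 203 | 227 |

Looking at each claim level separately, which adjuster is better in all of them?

Moderate: the senior adjuster 379/1016 = 37.3%, Adjuster 2 440/975 = 45.1% → Adjuster 2
Complex: the senior adjuster 420/2561 = 16.4%, Adjuster 2 692/3220 = 21.5% → Adjuster 2
Simple: the senior adjuster 120/144 = 83.3%, Adjuster 2 203/227 = 89.4% → Adjuster 2
Adjuster 2 has the higher rate in all 3 groups.

Adjuster 2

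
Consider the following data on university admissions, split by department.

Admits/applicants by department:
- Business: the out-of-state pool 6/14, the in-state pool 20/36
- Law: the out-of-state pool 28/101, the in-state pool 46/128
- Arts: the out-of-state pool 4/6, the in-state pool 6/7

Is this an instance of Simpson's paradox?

Business: the out-of-state pool 6/14 = 42.9%, the in-state pool 20/36 = 55.6% → the in-state pool
Law: the out-of-state pool 28/101 = 27.7%, the in-state pool 46/128 = 35.9% → the in-state pool
Arts: the out-of-state pool 4/6 = 66.7%, the in-state pool 6/7 = 85.7% → the in-state pool
Overall: the out-of-state pool 38/121 = 31.4%, the in-state pool 72/171 = 42.1% → the in-state pool
The in-state pool wins overall and in every department group — no reversal.

No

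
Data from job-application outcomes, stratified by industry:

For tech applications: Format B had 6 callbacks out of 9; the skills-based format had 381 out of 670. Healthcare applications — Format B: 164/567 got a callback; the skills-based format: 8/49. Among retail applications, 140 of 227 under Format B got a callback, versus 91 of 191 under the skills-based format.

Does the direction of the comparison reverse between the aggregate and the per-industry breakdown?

Tech: Format B 6/9 = 66.7%, the skills-based format 381/670 = 56.9% → Format B
Healthcare: Format B 164/567 = 28.9%, the skills-based format 8/49 = 16.3% → Format B
Retail: Format B 140/227 = 61.7%, the skills-based format 91/191 = 47.6% → Format B
Overall: Format B 310/803 = 38.6%, the skills-based format 480/910 = 52.7% → the skills-based format
Format B wins each industry group but the skills-based format wins overall — the comparison reverses. Format B's applications skew toward healthcare, which has a lower base rate.

Yes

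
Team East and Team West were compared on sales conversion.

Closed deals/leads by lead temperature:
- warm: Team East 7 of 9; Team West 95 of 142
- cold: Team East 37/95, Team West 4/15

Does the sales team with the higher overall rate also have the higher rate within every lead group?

Warm: Team East 7/9 = 77.8%, Team West 95/142 = 66.9% → Team East
Cold: Team East 37/95 = 38.9%, Team West 4/15 = 26.7% → Team East
Overall: Team East 44/104 = 42.3%, Team West 99/157 = 63.1% → Team West
Team East wins each lead group but Team West wins overall — the comparison reverses. Team East's leads skew toward cold, which has a lower base rate.

No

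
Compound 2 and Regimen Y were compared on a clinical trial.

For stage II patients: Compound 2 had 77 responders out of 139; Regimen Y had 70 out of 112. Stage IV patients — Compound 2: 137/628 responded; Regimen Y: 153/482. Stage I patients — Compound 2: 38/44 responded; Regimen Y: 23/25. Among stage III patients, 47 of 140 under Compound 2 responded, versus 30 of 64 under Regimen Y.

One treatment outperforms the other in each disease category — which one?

Regimen Y

Stage II: Compound 2 77/139 = 55.4%, Regimen Y 70/112 = 62.5% → Regimen Y
Stage IV: Compound 2 137/628 = 21.8%, Regimen Y 153/482 = 31.7% → Regimen Y
Stage I: Compound 2 38/44 = 86.4%, Regimen Y 23/25 = 92.0% → Regimen Y
Stage III: Compound 2 47/140 = 33.6%, Regimen Y 30/64 = 46.9% → Regimen Y
Regimen Y has the higher rate in all 4 groups.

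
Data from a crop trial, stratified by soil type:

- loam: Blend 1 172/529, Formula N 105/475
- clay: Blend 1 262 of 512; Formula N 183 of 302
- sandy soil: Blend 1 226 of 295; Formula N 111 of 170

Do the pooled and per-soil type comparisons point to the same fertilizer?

No

Loam: Blend 1 172/529 = 32.5%, Formula N 105/475 = 22.1% → Blend 1
Clay: Blend 1 262/512 = 51.2%, Formula N 183/302 = 60.6% → Formula N
Sandy soil: Blend 1 226/295 = 76.6%, Formula N 111/170 = 65.3% → Blend 1
Overall: Blend 1 660/1336 = 49.4%, Formula N 399/947 = 42.1% → Blend 1
Neither sweeps: Blend 1 wins 2 of 3 groups, Formula N wins 1. Blend 1 wins overall but not every group — no Simpson reversal.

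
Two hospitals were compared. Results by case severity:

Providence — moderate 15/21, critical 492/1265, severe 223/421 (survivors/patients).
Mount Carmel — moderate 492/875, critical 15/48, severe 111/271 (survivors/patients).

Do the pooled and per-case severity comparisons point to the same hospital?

Moderate: Providence 15/21 = 71.4%, Mount Carmel 492/875 = 56.2% → Providence
Critical: Providence 492/1265 = 38.9%, Mount Carmel 15/48 = 31.2% → Providence
Severe: Providence 223/421 = 53.0%, Mount Carmel 111/271 = 41.0% → Providence
Overall: Providence 730/1707 = 42.8%, Mount Carmel 618/1194 = 51.8% → Mount Carmel
Providence wins each case group but Mount Carmel wins overall — the comparison reverses. Providence's patients skew toward critical, which has a lower base rate.

No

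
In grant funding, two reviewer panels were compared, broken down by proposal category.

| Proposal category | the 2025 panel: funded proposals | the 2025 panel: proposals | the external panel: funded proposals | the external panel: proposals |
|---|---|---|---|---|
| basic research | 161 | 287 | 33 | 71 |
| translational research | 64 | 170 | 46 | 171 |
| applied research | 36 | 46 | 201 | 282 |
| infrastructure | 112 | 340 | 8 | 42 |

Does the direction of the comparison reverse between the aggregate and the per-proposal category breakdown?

Yes

Basic research: the 2025 panel 161/287 = 56.1%, the external panel 33/71 = 46.5% → the 2025 panel
Translational research: the 2025 panel 64/170 = 37.6%, the external panel 46/171 = 26.9% → the 2025 panel
Applied research: the 2025 panel 36/46 = 78.3%, the external panel 201/282 = 71.3% → the 2025 panel
Infrastructure: the 2025 panel 112/340 = 32.9%, the external panel 8/42 = 19.0% → the 2025 panel
Overall: the 2025 panel 373/843 = 44.2%, the external panel 288/566 = 50.9% → the external panel
The 2025 panel wins each proposal group but the external panel wins overall — the comparison reverses. The 2025 panel's proposals skew toward infrastructure, which has a lower base rate.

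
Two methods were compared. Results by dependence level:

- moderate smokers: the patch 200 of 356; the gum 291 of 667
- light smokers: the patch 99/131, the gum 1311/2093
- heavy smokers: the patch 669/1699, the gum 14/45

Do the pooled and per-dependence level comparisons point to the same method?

No

Moderate smokers: the patch 200/356 = 56.2%, the gum 291/667 = 43.6% → the patch
Light smokers: the patch 99/131 = 75.6%, the gum 1311/2093 = 62.6% → the patch
Heavy smokers: the patch 669/1699 = 39.4%, the gum 14/45 = 31.1% → the patch
Overall: the patch 968/2186 = 44.3%, the gum 1616/2805 = 57.6% → the gum
The patch wins each dependence group but the gum wins overall — the comparison reverses. The patch's participants skew toward heavy smokers, which has a lower base rate.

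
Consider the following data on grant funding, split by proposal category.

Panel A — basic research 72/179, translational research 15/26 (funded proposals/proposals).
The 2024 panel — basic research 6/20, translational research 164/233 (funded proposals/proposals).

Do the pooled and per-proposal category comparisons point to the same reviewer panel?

Basic research: Panel A 72/179 = 40.2%, the 2024 panel 6/20 = 30.0% → Panel A
Translational research: Panel A 15/26 = 57.7%, the 2024 panel 164/233 = 70.4% → the 2024 panel
Overall: Panel A 87/205 = 42.4%, the 2024 panel 170/253 = 67.2% → the 2024 panel
Neither sweeps: Panel A wins 1 of 2 groups, the 2024 panel wins 1. The 2024 panel wins overall but not every group — no Simpson reversal.

No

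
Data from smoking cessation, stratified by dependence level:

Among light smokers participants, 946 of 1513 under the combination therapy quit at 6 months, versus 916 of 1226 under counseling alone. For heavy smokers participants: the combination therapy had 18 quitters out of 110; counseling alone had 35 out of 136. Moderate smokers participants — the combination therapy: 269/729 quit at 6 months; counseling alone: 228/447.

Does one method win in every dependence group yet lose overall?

Light smokers: the combination therapy 946/1513 = 62.5%, counseling alone 916/1226 = 74.7% → counseling alone
Heavy smokers: the combination therapy 18/110 = 16.4%, counseling alone 35/136 = 25.7% → counseling alone
Moderate smokers: the combination therapy 269/729 = 36.9%, counseling alone 228/447 = 51.0% → counseling alone
Overall: the combination therapy 1233/2352 = 52.4%, counseling alone 1179/1809 = 65.2% → counseling alone
Counseling alone wins overall and in every dependence group — no reversal.

No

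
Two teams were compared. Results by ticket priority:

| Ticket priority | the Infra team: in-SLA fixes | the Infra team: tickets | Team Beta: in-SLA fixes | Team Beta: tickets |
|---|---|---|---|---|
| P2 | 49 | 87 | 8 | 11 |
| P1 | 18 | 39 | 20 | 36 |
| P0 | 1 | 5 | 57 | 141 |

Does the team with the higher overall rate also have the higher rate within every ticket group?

P2: the Infra team 49/87 = 56.3%, Team Beta 8/11 = 72.7% → Team Beta
P1: the Infra team 18/39 = 46.2%, Team Beta 20/36 = 55.6% → Team Beta
P0: the Infra team 1/5 = 20.0%, Team Beta 57/141 = 40.4% → Team Beta
Overall: the Infra team 68/131 = 51.9%, Team Beta 85/188 = 45.2% → the Infra team
Team Beta wins each ticket group but the Infra team wins overall — the comparison reverses. Team Beta's tickets skew toward P0, which has a lower base rate.

No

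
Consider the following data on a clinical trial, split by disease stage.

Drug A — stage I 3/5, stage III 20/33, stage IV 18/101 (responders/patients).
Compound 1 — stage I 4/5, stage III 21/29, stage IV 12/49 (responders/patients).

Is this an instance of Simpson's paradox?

Stage I: Drug A 3/5 = 60.0%, Compound 1 4/5 = 80.0% → Compound 1
Stage III: Drug A 20/33 = 60.6%, Compound 1 21/29 = 72.4% → Compound 1
Stage IV: Drug A 18/101 = 17.8%, Compound 1 12/49 = 24.5% → Compound 1
Overall: Drug A 41/139 = 29.5%, Compound 1 37/83 = 44.6% → Compound 1
Compound 1 wins overall and in every disease group — no reversal.

No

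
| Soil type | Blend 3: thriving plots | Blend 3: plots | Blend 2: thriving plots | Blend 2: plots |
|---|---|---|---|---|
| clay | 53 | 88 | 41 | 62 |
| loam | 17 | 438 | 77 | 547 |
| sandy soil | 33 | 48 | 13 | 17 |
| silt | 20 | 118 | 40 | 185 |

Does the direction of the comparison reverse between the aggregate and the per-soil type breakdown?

No

Clay: Blend 3 53/88 = 60.2%, Blend 2 41/62 = 66.1% → Blend 2
Loam: Blend 3 17/438 = 3.9%, Blend 2 77/547 = 14.1% → Blend 2
Sandy soil: Blend 3 33/48 = 68.8%, Blend 2 13/17 = 76.5% → Blend 2
Silt: Blend 3 20/118 = 16.9%, Blend 2 40/185 = 21.6% → Blend 2
Overall: Blend 3 123/692 = 17.8%, Blend 2 171/811 = 21.1% → Blend 2
Blend 2 wins overall and in every soil group — no reversal.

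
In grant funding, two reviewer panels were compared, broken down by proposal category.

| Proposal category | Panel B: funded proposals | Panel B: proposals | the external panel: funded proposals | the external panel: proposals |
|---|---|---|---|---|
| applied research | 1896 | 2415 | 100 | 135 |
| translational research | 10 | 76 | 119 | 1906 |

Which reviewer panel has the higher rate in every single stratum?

Applied research: Panel B 1896/2415 = 78.5%, the external panel 100/135 = 74.1% → Panel B
Translational research: Panel B 10/76 = 13.2%, the external panel 119/1906 = 6.2% → Panel B
Panel B has the higher rate in both groups.

Panel B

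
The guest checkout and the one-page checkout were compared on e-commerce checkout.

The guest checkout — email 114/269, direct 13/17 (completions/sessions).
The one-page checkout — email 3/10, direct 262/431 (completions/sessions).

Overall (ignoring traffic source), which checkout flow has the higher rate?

the one-page checkout

Email: the guest checkout 114/269 = 42.4%, the one-page checkout 3/10 = 30.0% → the guest checkout
Direct: the guest checkout 13/17 = 76.5%, the one-page checkout 262/431 = 60.8% → the guest checkout
Overall: the guest checkout 127/286 = 44.4%, the one-page checkout 265/441 = 60.1% → the one-page checkout
(The guest checkout wins every traffic group but the one-page checkout wins overall — the guest checkout's sessions skew toward the low-rate email group.)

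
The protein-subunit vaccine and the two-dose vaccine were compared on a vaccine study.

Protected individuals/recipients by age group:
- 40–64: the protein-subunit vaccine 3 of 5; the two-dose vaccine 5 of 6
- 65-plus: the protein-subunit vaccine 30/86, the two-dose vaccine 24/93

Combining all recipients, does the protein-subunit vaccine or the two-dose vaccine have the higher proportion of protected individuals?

the protein-subunit vaccine

40–64: the protein-subunit vaccine 3/5 = 60.0%, the two-dose vaccine 5/6 = 83.3% → the two-dose vaccine
65-plus: the protein-subunit vaccine 30/86 = 34.9%, the two-dose vaccine 24/93 = 25.8% → the protein-subunit vaccine
Overall: the protein-subunit vaccine 33/91 = 36.3%, the two-dose vaccine 29/99 = 29.3% → the protein-subunit vaccine
(Neither sweeps every age group, but the protein-subunit vaccine has the higher pooled rate.)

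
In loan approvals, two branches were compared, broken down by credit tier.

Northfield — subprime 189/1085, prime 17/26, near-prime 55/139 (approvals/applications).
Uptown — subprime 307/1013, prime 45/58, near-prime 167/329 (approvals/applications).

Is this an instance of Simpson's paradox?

Subprime: Northfield 189/1085 = 17.4%, Uptown 307/1013 = 30.3% → Uptown
Prime: Northfield 17/26 = 65.4%, Uptown 45/58 = 77.6% → Uptown
Near-prime: Northfield 55/139 = 39.6%, Uptown 167/329 = 50.8% → Uptown
Overall: Northfield 261/1250 = 20.9%, Uptown 519/1400 = 37.1% → Uptown
Uptown wins overall and in every credit group — no reversal.

No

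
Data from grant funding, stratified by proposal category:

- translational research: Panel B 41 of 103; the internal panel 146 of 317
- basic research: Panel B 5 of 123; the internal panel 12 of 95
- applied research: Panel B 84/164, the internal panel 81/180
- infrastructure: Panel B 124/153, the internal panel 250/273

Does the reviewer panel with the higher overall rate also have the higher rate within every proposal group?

No

Translational research: Panel B 41/103 = 39.8%, the internal panel 146/317 = 46.1% → the internal panel
Basic research: Panel B 5/123 = 4.1%, the internal panel 12/95 = 12.6% → the internal panel
Applied research: Panel B 84/164 = 51.2%, the internal panel 81/180 = 45.0% → Panel B
Infrastructure: Panel B 124/153 = 81.0%, the internal panel 250/273 = 91.6% → the internal panel
Overall: Panel B 254/543 = 46.8%, the internal panel 489/865 = 56.5% → the internal panel
Neither sweeps: Panel B wins 1 of 4 groups, the internal panel wins 3. The internal panel wins overall but not every group — no Simpson reversal.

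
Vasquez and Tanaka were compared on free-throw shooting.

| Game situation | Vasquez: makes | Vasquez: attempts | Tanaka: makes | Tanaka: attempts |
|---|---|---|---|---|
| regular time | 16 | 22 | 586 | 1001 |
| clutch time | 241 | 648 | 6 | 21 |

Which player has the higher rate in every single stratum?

Vasquez

Regular time: Vasquez 16/22 = 72.7%, Tanaka 586/1001 = 58.5% → Vasquez
Clutch time: Vasquez 241/648 = 37.2%, Tanaka 6/21 = 28.6% → Vasquez
Vasquez has the higher rate in both groups.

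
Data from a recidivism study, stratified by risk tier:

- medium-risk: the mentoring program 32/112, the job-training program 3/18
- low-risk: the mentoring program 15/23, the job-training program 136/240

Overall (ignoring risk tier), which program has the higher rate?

Medium-risk: the mentoring program 32/112 = 28.6%, the job-training program 3/18 = 16.7% → the mentoring program
Low-risk: the mentoring program 15/23 = 65.2%, the job-training program 136/240 = 56.7% → the mentoring program
Overall: the mentoring program 47/135 = 34.8%, the job-training program 139/258 = 53.9% → the job-training program
(The mentoring program wins every risk group but the job-training program wins overall — the mentoring program's participants skew toward the low-rate medium-risk group.)

the job-training program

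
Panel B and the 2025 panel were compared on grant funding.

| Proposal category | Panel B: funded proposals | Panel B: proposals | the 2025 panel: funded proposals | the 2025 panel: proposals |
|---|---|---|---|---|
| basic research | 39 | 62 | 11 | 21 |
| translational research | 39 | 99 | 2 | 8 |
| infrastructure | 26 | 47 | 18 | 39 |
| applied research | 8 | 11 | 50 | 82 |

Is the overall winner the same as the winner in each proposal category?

No

Basic research: Panel B 39/62 = 62.9%, the 2025 panel 11/21 = 52.4% → Panel B
Translational research: Panel B 39/99 = 39.4%, the 2025 panel 2/8 = 25.0% → Panel B
Infrastructure: Panel B 26/47 = 55.3%, the 2025 panel 18/39 = 46.2% → Panel B
Applied research: Panel B 8/11 = 72.7%, the 2025 panel 50/82 = 61.0% → Panel B
Overall: Panel B 112/219 = 51.1%, the 2025 panel 81/150 = 54.0% → the 2025 panel
Panel B wins each proposal group but the 2025 panel wins overall — the comparison reverses. Panel B's proposals skew toward translational research, which has a lower base rate.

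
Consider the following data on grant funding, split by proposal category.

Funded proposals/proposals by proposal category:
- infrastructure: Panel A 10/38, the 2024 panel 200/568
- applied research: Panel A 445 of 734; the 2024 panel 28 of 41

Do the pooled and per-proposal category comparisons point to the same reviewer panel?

Infrastructure: Panel A 10/38 = 26.3%, the 2024 panel 200/568 = 35.2% → the 2024 panel
Applied research: Panel A 445/734 = 60.6%, the 2024 panel 28/41 = 68.3% → the 2024 panel
Overall: Panel A 455/772 = 58.9%, the 2024 panel 228/609 = 37.4% → Panel A
The 2024 panel wins each proposal group but Panel A wins overall — the comparison reverses. The 2024 panel's proposals skew toward infrastructure, which has a lower base rate.

No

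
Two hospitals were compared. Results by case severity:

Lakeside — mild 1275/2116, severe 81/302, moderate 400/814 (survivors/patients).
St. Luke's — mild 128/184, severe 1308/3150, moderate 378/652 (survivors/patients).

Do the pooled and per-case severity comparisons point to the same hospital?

No

Mild: Lakeside 1275/2116 = 60.3%, St. Luke's 128/184 = 69.6% → St. Luke's
Severe: Lakeside 81/302 = 26.8%, St. Luke's 1308/3150 = 41.5% → St. Luke's
Moderate: Lakeside 400/814 = 49.1%, St. Luke's 378/652 = 58.0% → St. Luke's
Overall: Lakeside 1756/3232 = 54.3%, St. Luke's 1814/3986 = 45.5% → Lakeside
St. Luke's wins each case group but Lakeside wins overall — the comparison reverses. St. Luke's's patients skew toward severe, which has a lower base rate.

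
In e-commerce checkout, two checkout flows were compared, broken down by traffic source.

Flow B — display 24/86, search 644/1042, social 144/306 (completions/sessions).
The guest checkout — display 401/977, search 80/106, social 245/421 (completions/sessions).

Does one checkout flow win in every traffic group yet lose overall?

Display: Flow B 24/86 = 27.9%, the guest checkout 401/977 = 41.0% → the guest checkout
Search: Flow B 644/1042 = 61.8%, the guest checkout 80/106 = 75.5% → the guest checkout
Social: Flow B 144/306 = 47.1%, the guest checkout 245/421 = 58.2% → the guest checkout
Overall: Flow B 812/1434 = 56.6%, the guest checkout 726/1504 = 48.3% → Flow B
The guest checkout wins each traffic group but Flow B wins overall — the comparison reverses. The guest checkout's sessions skew toward display, which has a lower base rate.

Yes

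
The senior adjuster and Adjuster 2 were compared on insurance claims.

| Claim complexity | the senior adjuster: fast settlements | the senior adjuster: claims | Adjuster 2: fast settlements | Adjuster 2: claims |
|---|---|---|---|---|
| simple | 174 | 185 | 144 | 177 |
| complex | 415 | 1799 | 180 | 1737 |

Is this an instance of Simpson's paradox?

No

Simple: the senior adjuster 174/185 = 94.1%, Adjuster 2 144/177 = 81.4% → the senior adjuster
Complex: the senior adjuster 415/1799 = 23.1%, Adjuster 2 180/1737 = 10.4% → the senior adjuster
Overall: the senior adjuster 589/1984 = 29.7%, Adjuster 2 324/1914 = 16.9% → the senior adjuster
The senior adjuster wins overall and in every claim group — no reversal.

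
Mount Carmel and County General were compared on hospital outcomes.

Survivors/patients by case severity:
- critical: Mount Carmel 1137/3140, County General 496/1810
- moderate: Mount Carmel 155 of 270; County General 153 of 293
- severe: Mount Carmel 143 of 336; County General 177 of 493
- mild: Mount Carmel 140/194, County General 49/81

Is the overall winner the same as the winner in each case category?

Yes

Critical: Mount Carmel 1137/3140 = 36.2%, County General 496/1810 = 27.4% → Mount Carmel
Moderate: Mount Carmel 155/270 = 57.4%, County General 153/293 = 52.2% → Mount Carmel
Severe: Mount Carmel 143/336 = 42.6%, County General 177/493 = 35.9% → Mount Carmel
Mild: Mount Carmel 140/194 = 72.2%, County General 49/81 = 60.5% → Mount Carmel
Overall: Mount Carmel 1575/3940 = 40.0%, County General 875/2677 = 32.7% → Mount Carmel
Mount Carmel wins overall and in every case group — no reversal.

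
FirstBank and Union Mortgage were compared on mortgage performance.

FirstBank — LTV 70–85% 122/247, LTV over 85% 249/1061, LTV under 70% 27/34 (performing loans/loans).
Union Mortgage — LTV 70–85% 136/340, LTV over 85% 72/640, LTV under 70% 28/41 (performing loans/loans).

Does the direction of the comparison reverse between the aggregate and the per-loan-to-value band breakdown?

LTV 70–85%: FirstBank 122/247 = 49.4%, Union Mortgage 136/340 = 40.0% → FirstBank
LTV over 85%: FirstBank 249/1061 = 23.5%, Union Mortgage 72/640 = 11.2% → FirstBank
LTV under 70%: FirstBank 27/34 = 79.4%, Union Mortgage 28/41 = 68.3% → FirstBank
Overall: FirstBank 398/1342 = 29.7%, Union Mortgage 236/1021 = 23.1% → FirstBank
FirstBank wins overall and in every loan-to-value group — no reversal.

No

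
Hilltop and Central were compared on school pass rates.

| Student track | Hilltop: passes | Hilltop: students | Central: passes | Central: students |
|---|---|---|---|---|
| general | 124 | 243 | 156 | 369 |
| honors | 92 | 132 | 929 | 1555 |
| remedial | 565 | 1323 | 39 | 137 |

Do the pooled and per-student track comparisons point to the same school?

General: Hilltop 124/243 = 51.0%, Central 156/369 = 42.3% → Hilltop
Honors: Hilltop 92/132 = 69.7%, Central 929/1555 = 59.7% → Hilltop
Remedial: Hilltop 565/1323 = 42.7%, Central 39/137 = 28.5% → Hilltop
Overall: Hilltop 781/1698 = 46.0%, Central 1124/2061 = 54.5% → Central
Hilltop wins each student group but Central wins overall — the comparison reverses. Hilltop's students skew toward remedial, which has a lower base rate.

No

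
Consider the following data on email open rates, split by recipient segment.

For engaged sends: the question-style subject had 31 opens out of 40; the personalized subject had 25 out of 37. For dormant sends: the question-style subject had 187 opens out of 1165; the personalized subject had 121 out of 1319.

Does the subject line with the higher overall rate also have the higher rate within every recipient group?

Yes

Engaged: the question-style subject 31/40 = 77.5%, the personalized subject 25/37 = 67.6% → the question-style subject
Dormant: the question-style subject 187/1165 = 16.1%, the personalized subject 121/1319 = 9.2% → the question-style subject
Overall: the question-style subject 218/1205 = 18.1%, the personalized subject 146/1356 = 10.8% → the question-style subject
The question-style subject wins overall and in every recipient group — no reversal.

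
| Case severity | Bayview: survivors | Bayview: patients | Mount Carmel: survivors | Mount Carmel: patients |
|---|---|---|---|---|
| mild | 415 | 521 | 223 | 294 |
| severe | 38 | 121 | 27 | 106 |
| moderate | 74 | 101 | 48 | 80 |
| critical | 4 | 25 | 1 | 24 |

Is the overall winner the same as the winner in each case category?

Mild: Bayview 415/521 = 79.7%, Mount Carmel 223/294 = 75.9% → Bayview
Severe: Bayview 38/121 = 31.4%, Mount Carmel 27/106 = 25.5% → Bayview
Moderate: Bayview 74/101 = 73.3%, Mount Carmel 48/80 = 60.0% → Bayview
Critical: Bayview 4/25 = 16.0%, Mount Carmel 1/24 = 4.2% → Bayview
Overall: Bayview 531/768 = 69.1%, Mount Carmel 299/504 = 59.3% → Bayview
Bayview wins overall and in every case group — no reversal.

Yes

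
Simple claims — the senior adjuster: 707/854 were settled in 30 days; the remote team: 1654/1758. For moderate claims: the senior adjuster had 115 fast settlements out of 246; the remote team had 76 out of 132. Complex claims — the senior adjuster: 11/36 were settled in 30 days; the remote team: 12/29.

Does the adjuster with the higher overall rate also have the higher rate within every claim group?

Simple: the senior adjuster 707/854 = 82.8%, the remote team 1654/1758 = 94.1% → the remote team
Moderate: the senior adjuster 115/246 = 46.7%, the remote team 76/132 = 57.6% → the remote team
Complex: the senior adjuster 11/36 = 30.6%, the remote team 12/29 = 41.4% → the remote team
Overall: the senior adjuster 833/1136 = 73.3%, the remote team 1742/1919 = 90.8% → the remote team
The remote team wins overall and in every claim group — no reversal.

Yes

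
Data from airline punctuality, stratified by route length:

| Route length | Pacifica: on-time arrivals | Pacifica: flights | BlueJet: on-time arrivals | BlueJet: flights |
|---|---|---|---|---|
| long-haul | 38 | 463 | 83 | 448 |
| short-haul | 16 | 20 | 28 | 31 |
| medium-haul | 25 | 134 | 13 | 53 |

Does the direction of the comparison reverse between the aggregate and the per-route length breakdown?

No

Long-haul: Pacifica 38/463 = 8.2%, BlueJet 83/448 = 18.5% → BlueJet
Short-haul: Pacifica 16/20 = 80.0%, BlueJet 28/31 = 90.3% → BlueJet
Medium-haul: Pacifica 25/134 = 18.7%, BlueJet 13/53 = 24.5% → BlueJet
Overall: Pacifica 79/617 = 12.8%, BlueJet 124/532 = 23.3% → BlueJet
BlueJet wins overall and in every route group — no reversal.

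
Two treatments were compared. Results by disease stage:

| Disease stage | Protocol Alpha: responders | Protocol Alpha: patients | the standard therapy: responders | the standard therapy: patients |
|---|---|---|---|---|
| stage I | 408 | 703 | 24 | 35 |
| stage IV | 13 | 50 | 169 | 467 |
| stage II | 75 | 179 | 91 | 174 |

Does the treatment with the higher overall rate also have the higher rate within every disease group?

Stage I: Protocol Alpha 408/703 = 58.0%, the standard therapy 24/35 = 68.6% → the standard therapy
Stage IV: Protocol Alpha 13/50 = 26.0%, the standard therapy 169/467 = 36.2% → the standard therapy
Stage II: Protocol Alpha 75/179 = 41.9%, the standard therapy 91/174 = 52.3% → the standard therapy
Overall: Protocol Alpha 496/932 = 53.2%, the standard therapy 284/676 = 42.0% → Protocol Alpha
The standard therapy wins each disease group but Protocol Alpha wins overall — the comparison reverses. The standard therapy's patients skew toward stage IV, which has a lower base rate.

No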